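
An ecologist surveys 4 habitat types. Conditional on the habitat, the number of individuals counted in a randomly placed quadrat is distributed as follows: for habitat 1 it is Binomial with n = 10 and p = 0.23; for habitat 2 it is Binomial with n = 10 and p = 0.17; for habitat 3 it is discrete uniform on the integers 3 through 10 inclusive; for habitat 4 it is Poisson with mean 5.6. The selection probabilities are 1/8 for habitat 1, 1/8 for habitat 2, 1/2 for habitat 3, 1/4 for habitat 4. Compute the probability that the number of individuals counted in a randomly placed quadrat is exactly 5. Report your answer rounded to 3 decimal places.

Conditional on each habitat, P(X = 5): 1: 0.0439029; 2: 0.014094; 3: 0.125; 4: 0.169711.
By total probability, P(X = 5) = 0.125·0.0439029 + 0.125·0.014094 + 0.5·0.125 + 0.25·0.169711 = 0.112177.

0.112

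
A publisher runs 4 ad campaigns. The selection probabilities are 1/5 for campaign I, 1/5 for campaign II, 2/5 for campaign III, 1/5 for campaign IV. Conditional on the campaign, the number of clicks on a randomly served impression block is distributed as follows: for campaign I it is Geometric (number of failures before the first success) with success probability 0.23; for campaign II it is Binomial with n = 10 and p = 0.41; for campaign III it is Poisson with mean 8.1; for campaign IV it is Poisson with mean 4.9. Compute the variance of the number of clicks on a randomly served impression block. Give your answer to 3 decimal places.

Per component, I: μ=3.34783, E[X²]=25.7637; II: μ=4.1, E[X²]=19.229; III: μ=8.1, E[X²]=73.71; IV: μ=4.9, E[X²]=28.91.
E[X] = 0.2·3.34783 + 0.2·4.1 + 0.4·8.1 + 0.2·4.9 = 5.70957.
E[X²] = 0.2·25.7637 + 0.2·19.229 + 0.4·73.71 + 0.2·28.91 = 44.2645.
Var(X) = E[X²] − (E[X])² = 44.2645 − 32.5991 = 11.6654.

11.665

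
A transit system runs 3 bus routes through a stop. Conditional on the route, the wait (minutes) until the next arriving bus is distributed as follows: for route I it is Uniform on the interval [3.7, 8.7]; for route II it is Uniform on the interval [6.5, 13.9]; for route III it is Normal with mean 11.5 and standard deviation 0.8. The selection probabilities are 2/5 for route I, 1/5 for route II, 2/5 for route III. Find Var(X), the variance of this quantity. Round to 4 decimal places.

7.9116

Per component, I: μ=6.2, E[X²]=40.5233; II: μ=10.2, E[X²]=108.603; III: μ=11.5, E[X²]=132.89.
E[X] = 0.4·6.2 + 0.2·10.2 + 0.4·11.5 = 9.12.
E[X²] = 0.4·40.5233 + 0.2·108.603 + 0.4·132.89 = 91.086.
Var(X) = E[X²] − (E[X])² = 91.086 − 83.1744 = 7.9116.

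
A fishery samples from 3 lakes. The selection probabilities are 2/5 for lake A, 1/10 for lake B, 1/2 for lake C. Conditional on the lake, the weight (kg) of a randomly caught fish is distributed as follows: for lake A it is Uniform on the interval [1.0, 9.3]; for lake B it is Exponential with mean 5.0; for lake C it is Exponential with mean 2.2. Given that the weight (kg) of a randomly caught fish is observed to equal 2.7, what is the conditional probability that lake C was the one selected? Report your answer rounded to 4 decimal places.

0.5267

Likelihoods f(2.7 | ·): A: 0.120482; B: 0.11655; C: 0.133223.
Posterior ∝ prior × likelihood. Numerator for C: 0.5·0.133223 = 0.0666116.
Normalizing constant: 0.4·0.120482 + 0.1·0.11655 + 0.5·0.133223 = 0.126459.
P(C | observation) = 0.0666116 / 0.126459 = 0.526743.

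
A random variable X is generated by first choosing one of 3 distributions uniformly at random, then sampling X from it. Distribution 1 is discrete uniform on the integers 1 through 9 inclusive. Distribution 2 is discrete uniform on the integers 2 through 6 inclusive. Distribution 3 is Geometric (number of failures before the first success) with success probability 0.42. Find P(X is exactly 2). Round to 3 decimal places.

Conditional on each component, P(X = 2): 1: 0.111111; 2: 0.2; 3: 0.141288.
By total probability, P(X = 2) = 0.333333·0.111111 + 0.333333·0.2 + 0.333333·0.141288 = 0.1508.

0.151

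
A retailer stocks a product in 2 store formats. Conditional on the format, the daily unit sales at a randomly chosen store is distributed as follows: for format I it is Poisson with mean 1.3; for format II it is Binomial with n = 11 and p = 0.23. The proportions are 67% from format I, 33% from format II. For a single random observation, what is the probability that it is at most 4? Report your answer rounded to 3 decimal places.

0.965

Conditional on each format, P(X ≤ 4): I: 0.989337; II: 0.914909.
By total probability, P(X ≤ 4) = 0.67·0.989337 + 0.33·0.914909 = 0.964776.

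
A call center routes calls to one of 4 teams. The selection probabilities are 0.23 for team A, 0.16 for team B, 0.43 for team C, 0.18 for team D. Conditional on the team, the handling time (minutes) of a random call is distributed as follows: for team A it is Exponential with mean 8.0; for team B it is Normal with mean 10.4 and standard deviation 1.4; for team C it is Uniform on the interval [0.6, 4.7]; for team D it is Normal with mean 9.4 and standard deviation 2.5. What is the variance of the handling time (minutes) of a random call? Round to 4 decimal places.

Per component, A: μ=8, E[X²]=128; B: μ=10.4, E[X²]=110.12; C: μ=2.65, E[X²]=8.42333; D: μ=9.4, E[X²]=94.61.
E[X] = 0.23·8 + 0.16·10.4 + 0.43·2.65 + 0.18·9.4 = 6.3355.
E[X²] = 0.23·128 + 0.16·110.12 + 0.43·8.42333 + 0.18·94.61 = 67.711.
Var(X) = E[X²] − (E[X])² = 67.711 − 40.1386 = 27.5725.

27.5725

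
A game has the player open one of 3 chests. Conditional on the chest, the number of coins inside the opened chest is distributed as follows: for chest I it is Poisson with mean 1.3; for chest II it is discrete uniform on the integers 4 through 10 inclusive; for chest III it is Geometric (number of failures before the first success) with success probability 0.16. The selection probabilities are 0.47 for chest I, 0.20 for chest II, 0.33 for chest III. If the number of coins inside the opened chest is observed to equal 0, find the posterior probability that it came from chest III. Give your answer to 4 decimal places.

0.2919

Likelihoods P(X=0 | ·): I: 0.272532; II: 0; III: 0.16.
Posterior ∝ prior × likelihood. Numerator for III: 0.33·0.16 = 0.0528.
Normalizing constant: 0.47·0.272532 + 0.2·0 + 0.33·0.16 = 0.18089.
P(III | observation) = 0.0528 / 0.18089 = 0.29189.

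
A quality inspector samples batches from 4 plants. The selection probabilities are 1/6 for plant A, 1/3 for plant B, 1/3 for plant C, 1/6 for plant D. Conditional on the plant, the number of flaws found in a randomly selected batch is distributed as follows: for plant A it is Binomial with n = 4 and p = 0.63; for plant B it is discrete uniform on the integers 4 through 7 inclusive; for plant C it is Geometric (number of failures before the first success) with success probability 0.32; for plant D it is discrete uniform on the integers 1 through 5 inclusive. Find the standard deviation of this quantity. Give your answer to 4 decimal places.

2.2984

Per component, A: μ=2.52, E[X²]=7.2828; B: μ=5.5, E[X²]=31.5; C: μ=2.125, E[X²]=11.1562; D: μ=3, E[X²]=11.
E[X] = 0.166667·2.52 + 0.333333·5.5 + 0.333333·2.125 + 0.166667·3 = 3.46167.
E[X²] = 0.166667·7.2828 + 0.333333·31.5 + 0.333333·11.1562 + 0.166667·11 = 17.2659.
Var(X) = E[X²] − (E[X])² = 17.2659 − 11.9831 = 5.28275.
SD(X) = √5.28275 = 2.29842.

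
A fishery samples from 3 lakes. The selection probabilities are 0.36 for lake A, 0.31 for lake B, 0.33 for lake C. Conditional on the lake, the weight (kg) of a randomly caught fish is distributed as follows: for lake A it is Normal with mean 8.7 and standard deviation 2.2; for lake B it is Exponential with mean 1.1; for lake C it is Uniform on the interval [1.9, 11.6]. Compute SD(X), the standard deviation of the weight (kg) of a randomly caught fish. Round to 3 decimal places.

Per component, A: μ=8.7, E[X²]=80.53; B: μ=1.1, E[X²]=2.42; C: μ=6.75, E[X²]=53.4033.
E[X] = 0.36·8.7 + 0.31·1.1 + 0.33·6.75 = 5.7005.
E[X²] = 0.36·80.53 + 0.31·2.42 + 0.33·53.4033 = 47.3641.
Var(X) = E[X²] − (E[X])² = 47.3641 − 32.4957 = 14.8684.
SD(X) = √14.8684 = 3.85596.

3.856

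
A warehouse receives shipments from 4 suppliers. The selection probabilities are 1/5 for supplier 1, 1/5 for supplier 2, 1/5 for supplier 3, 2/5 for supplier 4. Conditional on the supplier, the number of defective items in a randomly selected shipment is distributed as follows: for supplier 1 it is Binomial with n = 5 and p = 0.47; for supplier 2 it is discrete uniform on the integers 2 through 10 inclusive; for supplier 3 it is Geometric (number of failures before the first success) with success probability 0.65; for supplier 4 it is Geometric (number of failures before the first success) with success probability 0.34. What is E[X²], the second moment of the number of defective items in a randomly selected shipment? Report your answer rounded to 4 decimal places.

13.9016

For each component E[X²] = Var + (mean)², giving 1: 6.768; 2: 42.6667; 3: 1.11834; 4: 9.47751.
Overall E[X²] = 0.2·6.768 + 0.2·42.6667 + 0.2·1.11834 + 0.4·9.47751 = 13.9016.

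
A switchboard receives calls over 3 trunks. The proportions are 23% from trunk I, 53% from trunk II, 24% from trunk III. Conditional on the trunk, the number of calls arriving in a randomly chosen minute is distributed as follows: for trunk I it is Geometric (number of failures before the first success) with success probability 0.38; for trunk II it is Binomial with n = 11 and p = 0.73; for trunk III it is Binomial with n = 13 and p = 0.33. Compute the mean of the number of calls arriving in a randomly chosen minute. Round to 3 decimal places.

5.661

Component means — I: 1.63158; II: 8.03; III: 4.29.
E[X] = 0.23·1.63158 + 0.53·8.03 + 0.24·4.29 = 5.66076.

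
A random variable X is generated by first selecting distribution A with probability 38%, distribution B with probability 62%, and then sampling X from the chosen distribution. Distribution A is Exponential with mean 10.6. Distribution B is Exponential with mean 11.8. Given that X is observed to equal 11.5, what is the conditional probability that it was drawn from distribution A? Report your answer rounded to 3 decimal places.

Likelihoods f(11.5 | ·): A: 0.0318805; B: 0.031979.
Posterior ∝ prior × likelihood. Numerator for A: 0.38·0.0318805 = 0.0121146.
Normalizing constant: 0.38·0.0318805 + 0.62·0.031979 = 0.0319416.
P(A | observation) = 0.0121146 / 0.0319416 = 0.379274.

0.379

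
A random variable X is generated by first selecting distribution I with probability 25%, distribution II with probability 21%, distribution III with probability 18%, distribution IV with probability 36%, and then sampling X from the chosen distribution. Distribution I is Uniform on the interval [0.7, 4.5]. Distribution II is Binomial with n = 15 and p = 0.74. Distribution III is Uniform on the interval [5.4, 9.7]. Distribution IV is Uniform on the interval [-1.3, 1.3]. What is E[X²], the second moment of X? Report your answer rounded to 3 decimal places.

39.212

For each component E[X²] = Var + (mean)², giving I: 7.96333; II: 126.096; III: 58.5433; IV: 0.563333.
Overall E[X²] = 0.25·7.96333 + 0.21·126.096 + 0.18·58.5433 + 0.36·0.563333 = 39.2116.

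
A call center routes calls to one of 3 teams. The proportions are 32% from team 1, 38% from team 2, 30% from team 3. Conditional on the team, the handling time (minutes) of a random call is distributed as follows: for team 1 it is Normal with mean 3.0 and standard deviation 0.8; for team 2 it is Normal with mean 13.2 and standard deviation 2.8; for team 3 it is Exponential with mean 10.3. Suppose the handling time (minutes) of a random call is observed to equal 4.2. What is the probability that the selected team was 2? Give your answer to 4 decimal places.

0.0043

Likelihoods f(4.2 | ·): 1: 0.161897; 2: 0.000813329; 3: 0.0645761.
Posterior ∝ prior × likelihood. Numerator for 2: 0.38·0.000813329 = 0.000309065.
Normalizing constant: 0.32·0.161897 + 0.38·0.000813329 + 0.3·0.0645761 = 0.0714889.
P(2 | observation) = 0.000309065 / 0.0714889 = 0.00432326.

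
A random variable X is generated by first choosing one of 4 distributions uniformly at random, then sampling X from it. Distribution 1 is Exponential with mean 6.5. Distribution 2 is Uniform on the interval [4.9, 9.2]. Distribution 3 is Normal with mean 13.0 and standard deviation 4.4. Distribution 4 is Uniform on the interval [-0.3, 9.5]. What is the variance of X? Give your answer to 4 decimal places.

Per component, 1: μ=6.5, E[X²]=84.5; 2: μ=7.05, E[X²]=51.2433; 3: μ=13, E[X²]=188.36; 4: μ=4.6, E[X²]=29.1633.
E[X] = 0.25·6.5 + 0.25·7.05 + 0.25·13 + 0.25·4.6 = 7.7875.
E[X²] = 0.25·84.5 + 0.25·51.2433 + 0.25·188.36 + 0.25·29.1633 = 88.3167.
Var(X) = E[X²] − (E[X])² = 88.3167 − 60.6452 = 27.6715.

27.6715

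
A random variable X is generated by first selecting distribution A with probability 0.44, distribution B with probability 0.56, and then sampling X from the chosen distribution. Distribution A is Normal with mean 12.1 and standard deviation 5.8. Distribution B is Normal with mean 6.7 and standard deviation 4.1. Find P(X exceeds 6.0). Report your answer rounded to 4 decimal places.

0.6935

Conditional on each component, P(X > 6.0): A: 0.853537; B: 0.567783.
By total probability, P(X > 6.0) = 0.44·0.853537 + 0.56·0.567783 = 0.693515.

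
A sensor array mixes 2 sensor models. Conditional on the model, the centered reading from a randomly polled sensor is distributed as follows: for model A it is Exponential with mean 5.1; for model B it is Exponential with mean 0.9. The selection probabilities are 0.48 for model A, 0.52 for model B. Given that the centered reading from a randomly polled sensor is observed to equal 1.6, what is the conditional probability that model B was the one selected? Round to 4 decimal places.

0.5868

Likelihoods f(1.6 | ·): A: 0.143278; B: 0.187793.
Posterior ∝ prior × likelihood. Numerator for B: 0.52·0.187793 = 0.0976521.
Normalizing constant: 0.48·0.143278 + 0.52·0.187793 = 0.166426.
P(B | observation) = 0.0976521 / 0.166426 = 0.586761.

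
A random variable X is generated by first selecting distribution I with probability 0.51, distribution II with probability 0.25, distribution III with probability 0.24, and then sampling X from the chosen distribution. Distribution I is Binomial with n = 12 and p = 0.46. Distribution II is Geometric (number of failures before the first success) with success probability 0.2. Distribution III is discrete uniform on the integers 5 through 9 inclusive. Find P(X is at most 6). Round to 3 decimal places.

0.659

Conditional on each component, P(X ≤ 6): I: 0.715666; II: 0.790285; III: 0.4.
By total probability, P(X ≤ 6) = 0.51·0.715666 + 0.25·0.790285 + 0.24·0.4 = 0.658561.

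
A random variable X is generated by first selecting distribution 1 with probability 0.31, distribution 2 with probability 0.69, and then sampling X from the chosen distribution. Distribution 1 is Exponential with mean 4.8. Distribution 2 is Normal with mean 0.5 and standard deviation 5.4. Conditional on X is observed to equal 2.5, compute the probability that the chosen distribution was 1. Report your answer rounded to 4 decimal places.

0.4463

Likelihoods f(2.5 | ·): 1: 0.123755; 2: 0.068981.
Posterior ∝ prior × likelihood. Numerator for 1: 0.31·0.123755 = 0.0383641.
Normalizing constant: 0.31·0.123755 + 0.69·0.068981 = 0.085961.
P(1 | observation) = 0.0383641 / 0.085961 = 0.446297.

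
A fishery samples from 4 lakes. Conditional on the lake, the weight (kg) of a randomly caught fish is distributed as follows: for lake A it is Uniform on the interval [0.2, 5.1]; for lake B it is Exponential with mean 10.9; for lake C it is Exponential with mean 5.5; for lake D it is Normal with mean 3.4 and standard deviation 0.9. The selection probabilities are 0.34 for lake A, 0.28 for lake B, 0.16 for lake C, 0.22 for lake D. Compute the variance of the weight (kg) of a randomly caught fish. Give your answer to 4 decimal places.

Per component, A: μ=2.65, E[X²]=9.02333; B: μ=10.9, E[X²]=237.62; C: μ=5.5, E[X²]=60.5; D: μ=3.4, E[X²]=12.37.
E[X] = 0.34·2.65 + 0.28·10.9 + 0.16·5.5 + 0.22·3.4 = 5.581.
E[X²] = 0.34·9.02333 + 0.28·237.62 + 0.16·60.5 + 0.22·12.37 = 82.0029.
Var(X) = E[X²] − (E[X])² = 82.0029 − 31.1476 = 50.8554.

50.8554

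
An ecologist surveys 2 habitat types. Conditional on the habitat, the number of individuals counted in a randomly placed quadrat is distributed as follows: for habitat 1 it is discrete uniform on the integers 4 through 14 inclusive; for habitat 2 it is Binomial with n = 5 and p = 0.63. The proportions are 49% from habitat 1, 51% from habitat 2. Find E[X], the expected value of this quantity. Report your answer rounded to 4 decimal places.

6.0165

Component means — 1: 9; 2: 3.15.
E[X] = 0.49·9 + 0.51·3.15 = 6.0165.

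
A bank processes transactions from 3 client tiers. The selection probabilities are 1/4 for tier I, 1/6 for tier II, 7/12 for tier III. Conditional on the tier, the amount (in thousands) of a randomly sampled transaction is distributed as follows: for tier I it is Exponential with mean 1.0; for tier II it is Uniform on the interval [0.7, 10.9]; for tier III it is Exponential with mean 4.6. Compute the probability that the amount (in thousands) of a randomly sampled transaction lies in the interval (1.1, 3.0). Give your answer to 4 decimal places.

Conditional on each tier, P(1.1 < X < 3.0): I: 0.283084; II: 0.186275; III: 0.2664.
By total probability, P(1.1 < X < 3.0) = 0.25·0.283084 + 0.166667·0.186275 + 0.583333·0.2664 = 0.257217.

0.2572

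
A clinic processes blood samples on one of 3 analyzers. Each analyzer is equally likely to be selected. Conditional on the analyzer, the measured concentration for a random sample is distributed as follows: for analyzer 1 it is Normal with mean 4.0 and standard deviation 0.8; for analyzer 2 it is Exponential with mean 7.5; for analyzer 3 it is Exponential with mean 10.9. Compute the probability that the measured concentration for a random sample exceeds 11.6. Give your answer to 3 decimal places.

Conditional on each analyzer, P(X > 11.6): 1: 0; 2: 0.212957; 3: 0.344997.
By total probability, P(X > 11.6) = 0.333333·0 + 0.333333·0.212957 + 0.333333·0.344997 = 0.185984.

0.186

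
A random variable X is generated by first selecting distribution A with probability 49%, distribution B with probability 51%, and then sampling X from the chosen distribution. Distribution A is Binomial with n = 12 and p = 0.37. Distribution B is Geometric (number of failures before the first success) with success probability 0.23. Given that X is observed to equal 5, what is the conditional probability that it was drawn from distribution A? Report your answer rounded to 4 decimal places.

Likelihoods P(X=5 | ·): A: 0.21633; B: 0.062256.
Posterior ∝ prior × likelihood. Numerator for A: 0.49·0.21633 = 0.106002.
Normalizing constant: 0.49·0.21633 + 0.51·0.062256 = 0.137752.
P(A | observation) = 0.106002 / 0.137752 = 0.76951.

0.7695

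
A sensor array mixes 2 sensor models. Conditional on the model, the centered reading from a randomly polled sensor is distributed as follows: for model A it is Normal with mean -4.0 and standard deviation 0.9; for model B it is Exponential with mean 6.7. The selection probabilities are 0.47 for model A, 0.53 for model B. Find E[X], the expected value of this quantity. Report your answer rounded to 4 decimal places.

1.6710

Component means — A: -4; B: 6.7.
E[X] = 0.47·-4 + 0.53·6.7 = 1.671.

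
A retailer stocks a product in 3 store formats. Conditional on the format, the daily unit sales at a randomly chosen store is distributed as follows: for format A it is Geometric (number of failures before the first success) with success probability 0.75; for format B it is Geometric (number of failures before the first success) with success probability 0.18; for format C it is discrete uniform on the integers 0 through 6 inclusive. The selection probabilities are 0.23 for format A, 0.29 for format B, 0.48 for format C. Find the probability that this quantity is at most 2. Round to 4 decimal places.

0.5622

Conditional on each format, P(X ≤ 2): A: 0.984375; B: 0.448632; C: 0.428571.
By total probability, P(X ≤ 2) = 0.23·0.984375 + 0.29·0.448632 + 0.48·0.428571 = 0.562224.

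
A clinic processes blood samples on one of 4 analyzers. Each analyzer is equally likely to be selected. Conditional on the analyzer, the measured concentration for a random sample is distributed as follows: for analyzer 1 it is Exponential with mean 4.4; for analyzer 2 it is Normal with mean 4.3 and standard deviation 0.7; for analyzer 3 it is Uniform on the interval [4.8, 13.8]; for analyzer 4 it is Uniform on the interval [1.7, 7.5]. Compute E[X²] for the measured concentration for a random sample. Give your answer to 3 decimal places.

43.726

For each component E[X²] = Var + (mean)², giving 1: 38.72; 2: 18.98; 3: 93.24; 4: 23.9633.
Overall E[X²] = 0.25·38.72 + 0.25·18.98 + 0.25·93.24 + 0.25·23.9633 = 43.7258.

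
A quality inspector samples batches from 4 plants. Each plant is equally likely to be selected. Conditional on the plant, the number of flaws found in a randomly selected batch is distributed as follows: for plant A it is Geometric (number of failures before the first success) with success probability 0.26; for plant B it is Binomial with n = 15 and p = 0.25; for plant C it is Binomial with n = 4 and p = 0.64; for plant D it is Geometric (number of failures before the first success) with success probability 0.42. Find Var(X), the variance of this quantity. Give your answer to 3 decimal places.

Per component, A: μ=2.84615, E[X²]=19.0473; B: μ=3.75, E[X²]=16.875; C: μ=2.56, E[X²]=7.4752; D: μ=1.38095, E[X²]=5.19501.
E[X] = 0.25·2.84615 + 0.25·3.75 + 0.25·2.56 + 0.25·1.38095 = 2.63428.
E[X²] = 0.25·19.0473 + 0.25·16.875 + 0.25·7.4752 + 0.25·5.19501 = 12.1481.
Var(X) = E[X²] − (E[X])² = 12.1481 − 6.93941 = 5.20872.

5.209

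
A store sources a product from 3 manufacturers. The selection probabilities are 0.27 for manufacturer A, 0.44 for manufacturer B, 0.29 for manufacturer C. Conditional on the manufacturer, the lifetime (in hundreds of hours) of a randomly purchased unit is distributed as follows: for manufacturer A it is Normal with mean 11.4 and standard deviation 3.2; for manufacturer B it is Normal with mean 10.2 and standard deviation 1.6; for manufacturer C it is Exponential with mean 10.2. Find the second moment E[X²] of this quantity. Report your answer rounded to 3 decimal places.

145.101

For each component E[X²] = Var + (mean)², giving A: 140.2; B: 106.6; C: 208.08.
Overall E[X²] = 0.27·140.2 + 0.44·106.6 + 0.29·208.08 = 145.101.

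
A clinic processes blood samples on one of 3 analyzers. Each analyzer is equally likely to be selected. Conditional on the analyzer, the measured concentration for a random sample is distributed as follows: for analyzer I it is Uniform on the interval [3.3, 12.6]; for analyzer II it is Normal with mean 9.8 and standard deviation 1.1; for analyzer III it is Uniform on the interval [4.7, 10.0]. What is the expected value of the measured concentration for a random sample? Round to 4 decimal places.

8.3667

Component means — I: 7.95; II: 9.8; III: 7.35.
E[X] = 0.333333·7.95 + 0.333333·9.8 + 0.333333·7.35 = 8.36667.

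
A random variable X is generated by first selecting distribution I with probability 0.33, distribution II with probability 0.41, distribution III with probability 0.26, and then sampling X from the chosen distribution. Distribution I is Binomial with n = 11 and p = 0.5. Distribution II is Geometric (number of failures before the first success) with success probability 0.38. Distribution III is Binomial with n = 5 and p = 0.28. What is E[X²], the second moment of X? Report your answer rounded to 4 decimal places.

For each component E[X²] = Var + (mean)², giving I: 33; II: 6.95568; III: 2.968.
Overall E[X²] = 0.33·33 + 0.41·6.95568 + 0.26·2.968 = 14.5135.

14.5135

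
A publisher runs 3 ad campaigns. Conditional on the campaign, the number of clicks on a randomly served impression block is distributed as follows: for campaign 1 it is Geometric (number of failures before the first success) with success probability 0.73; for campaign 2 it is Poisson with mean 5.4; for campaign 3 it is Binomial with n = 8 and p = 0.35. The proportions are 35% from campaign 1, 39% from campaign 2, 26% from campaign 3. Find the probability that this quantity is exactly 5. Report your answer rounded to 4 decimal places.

0.0888

Conditional on each campaign, P(X = 5): 1: 0.00104747; 2: 0.172821; 3: 0.0807734.
By total probability, P(X = 5) = 0.35·0.00104747 + 0.39·0.172821 + 0.26·0.0807734 = 0.088768.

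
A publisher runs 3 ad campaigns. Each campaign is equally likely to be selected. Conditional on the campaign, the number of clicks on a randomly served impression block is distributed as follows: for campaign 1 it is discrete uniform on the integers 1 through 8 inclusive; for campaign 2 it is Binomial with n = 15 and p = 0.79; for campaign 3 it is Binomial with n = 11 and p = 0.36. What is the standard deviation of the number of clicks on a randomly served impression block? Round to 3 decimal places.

4.047

Per component, 1: μ=4.5, E[X²]=25.5; 2: μ=11.85, E[X²]=142.911; 3: μ=3.96, E[X²]=18.216.
E[X] = 0.333333·4.5 + 0.333333·11.85 + 0.333333·3.96 = 6.77.
E[X²] = 0.333333·25.5 + 0.333333·142.911 + 0.333333·18.216 = 62.209.
Var(X) = E[X²] − (E[X])² = 62.209 − 45.8329 = 16.3761.
SD(X) = √16.3761 = 4.04674.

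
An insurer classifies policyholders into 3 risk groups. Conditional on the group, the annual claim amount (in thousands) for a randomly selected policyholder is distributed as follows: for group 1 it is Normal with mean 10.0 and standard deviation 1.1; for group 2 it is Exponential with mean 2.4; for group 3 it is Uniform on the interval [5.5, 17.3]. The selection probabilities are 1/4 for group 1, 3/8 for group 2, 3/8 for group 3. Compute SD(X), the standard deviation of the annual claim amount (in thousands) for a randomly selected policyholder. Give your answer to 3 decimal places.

4.879

Per component, 1: μ=10, E[X²]=101.21; 2: μ=2.4, E[X²]=11.52; 3: μ=11.4, E[X²]=141.563.
E[X] = 0.25·10 + 0.375·2.4 + 0.375·11.4 = 7.675.
E[X²] = 0.25·101.21 + 0.375·11.52 + 0.375·141.563 = 82.7087.
Var(X) = E[X²] − (E[X])² = 82.7087 − 58.9056 = 23.8031.
SD(X) = √23.8031 = 4.87884.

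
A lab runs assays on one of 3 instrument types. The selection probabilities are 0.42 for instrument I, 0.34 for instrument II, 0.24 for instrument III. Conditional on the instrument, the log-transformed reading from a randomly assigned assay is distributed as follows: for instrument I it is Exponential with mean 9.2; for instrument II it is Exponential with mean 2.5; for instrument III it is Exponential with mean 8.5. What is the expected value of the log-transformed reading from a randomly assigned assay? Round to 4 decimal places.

6.7540

Component means — I: 9.2; II: 2.5; III: 8.5.
E[X] = 0.42·9.2 + 0.34·2.5 + 0.24·8.5 = 6.754.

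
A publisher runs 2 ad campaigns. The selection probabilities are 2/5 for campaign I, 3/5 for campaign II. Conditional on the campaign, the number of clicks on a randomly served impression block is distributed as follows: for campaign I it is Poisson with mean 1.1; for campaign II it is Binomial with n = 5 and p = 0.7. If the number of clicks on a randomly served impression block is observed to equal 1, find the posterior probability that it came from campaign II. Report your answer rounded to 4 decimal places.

Likelihoods P(X=1 | ·): I: 0.366158; II: 0.02835.
Posterior ∝ prior × likelihood. Numerator for II: 0.6·0.02835 = 0.01701.
Normalizing constant: 0.4·0.366158 + 0.6·0.02835 = 0.163473.
P(II | observation) = 0.01701 / 0.163473 = 0.104054.

0.1041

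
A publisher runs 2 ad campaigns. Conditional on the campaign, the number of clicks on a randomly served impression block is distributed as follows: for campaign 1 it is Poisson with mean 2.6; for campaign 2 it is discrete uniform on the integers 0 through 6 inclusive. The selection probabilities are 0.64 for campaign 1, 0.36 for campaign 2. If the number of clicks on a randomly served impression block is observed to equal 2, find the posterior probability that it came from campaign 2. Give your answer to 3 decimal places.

0.242

Likelihoods P(X=2 | ·): 1: 0.251045; 2: 0.142857.
Posterior ∝ prior × likelihood. Numerator for 2: 0.36·0.142857 = 0.0514286.
Normalizing constant: 0.64·0.251045 + 0.36·0.142857 = 0.212097.
P(2 | observation) = 0.0514286 / 0.212097 = 0.242476.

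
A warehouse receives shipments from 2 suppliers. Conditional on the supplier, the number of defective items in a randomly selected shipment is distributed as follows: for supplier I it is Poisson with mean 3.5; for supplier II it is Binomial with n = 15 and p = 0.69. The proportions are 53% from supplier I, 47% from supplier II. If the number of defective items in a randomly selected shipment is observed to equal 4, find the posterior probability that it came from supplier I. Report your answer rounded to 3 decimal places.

Likelihoods P(X=4 | ·): I: 0.188812; II: 0.000786154.
Posterior ∝ prior × likelihood. Numerator for I: 0.53·0.188812 = 0.100071.
Normalizing constant: 0.53·0.188812 + 0.47·0.000786154 = 0.10044.
P(I | observation) = 0.100071 / 0.10044 = 0.996321.

0.996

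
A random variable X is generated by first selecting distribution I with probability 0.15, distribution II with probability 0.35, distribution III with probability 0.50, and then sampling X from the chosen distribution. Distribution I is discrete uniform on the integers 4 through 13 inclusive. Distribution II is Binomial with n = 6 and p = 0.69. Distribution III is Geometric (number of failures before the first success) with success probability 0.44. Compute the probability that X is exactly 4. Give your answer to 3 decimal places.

Conditional on each component, P(X = 4): I: 0.1; II: 0.326747; III: 0.0432718.
By total probability, P(X = 4) = 0.15·0.1 + 0.35·0.326747 + 0.5·0.0432718 = 0.150997.

0.151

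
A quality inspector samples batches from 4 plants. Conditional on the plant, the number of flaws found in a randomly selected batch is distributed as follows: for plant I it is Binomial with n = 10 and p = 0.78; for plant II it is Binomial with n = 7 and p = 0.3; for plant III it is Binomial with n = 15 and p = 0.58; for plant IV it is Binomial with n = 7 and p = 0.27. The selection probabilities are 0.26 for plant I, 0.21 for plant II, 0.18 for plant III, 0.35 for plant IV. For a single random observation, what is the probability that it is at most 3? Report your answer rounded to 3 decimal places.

Conditional on each plant, P(X ≤ 3): I: 0.00158036; II: 0.873964; III: 0.00317022; IV: 0.909499.
By total probability, P(X ≤ 3) = 0.26·0.00158036 + 0.21·0.873964 + 0.18·0.00317022 + 0.35·0.909499 = 0.502839.

0.503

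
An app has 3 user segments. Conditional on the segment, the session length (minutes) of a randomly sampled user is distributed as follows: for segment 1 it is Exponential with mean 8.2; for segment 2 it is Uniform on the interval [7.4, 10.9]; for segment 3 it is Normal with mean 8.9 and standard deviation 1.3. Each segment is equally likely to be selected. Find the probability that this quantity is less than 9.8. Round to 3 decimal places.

Conditional on each segment, P(X < 9.8): 1: 0.697333; 2: 0.685714; 3: 0.755628.
By total probability, P(X < 9.8) = 0.333333·0.697333 + 0.333333·0.685714 + 0.333333·0.755628 = 0.712892.

0.713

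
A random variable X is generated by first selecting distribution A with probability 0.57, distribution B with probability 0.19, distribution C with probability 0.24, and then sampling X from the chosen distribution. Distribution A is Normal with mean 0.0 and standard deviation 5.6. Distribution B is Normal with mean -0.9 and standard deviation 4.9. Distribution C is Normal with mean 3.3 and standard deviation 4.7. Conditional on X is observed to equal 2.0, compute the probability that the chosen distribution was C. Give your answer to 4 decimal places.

0.2774

Likelihoods f(2.0 | ·): A: 0.0668382; B: 0.0683366; C: 0.0816957.
Posterior ∝ prior × likelihood. Numerator for C: 0.24·0.0816957 = 0.019607.
Normalizing constant: 0.57·0.0668382 + 0.19·0.0683366 + 0.24·0.0816957 = 0.0706887.
P(C | observation) = 0.019607 / 0.0706887 = 0.277371.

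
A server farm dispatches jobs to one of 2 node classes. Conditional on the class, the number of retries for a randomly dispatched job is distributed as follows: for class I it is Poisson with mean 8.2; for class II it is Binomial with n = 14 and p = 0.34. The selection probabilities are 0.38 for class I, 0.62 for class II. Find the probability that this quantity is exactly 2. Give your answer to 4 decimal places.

0.0481

Conditional on each class, P(X = 2): I: 0.00923385; II: 0.0718665.
By total probability, P(X = 2) = 0.38·0.00923385 + 0.62·0.0718665 = 0.0480661.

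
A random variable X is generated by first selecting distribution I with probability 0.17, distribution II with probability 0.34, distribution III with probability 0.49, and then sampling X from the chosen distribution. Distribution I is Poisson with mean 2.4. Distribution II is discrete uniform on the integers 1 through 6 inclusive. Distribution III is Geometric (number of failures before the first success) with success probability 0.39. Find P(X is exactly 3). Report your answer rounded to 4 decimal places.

Conditional on each component, P(X = 3): I: 0.209014; II: 0.166667; III: 0.0885226.
By total probability, P(X = 3) = 0.17·0.209014 + 0.34·0.166667 + 0.49·0.0885226 = 0.135575.

0.1356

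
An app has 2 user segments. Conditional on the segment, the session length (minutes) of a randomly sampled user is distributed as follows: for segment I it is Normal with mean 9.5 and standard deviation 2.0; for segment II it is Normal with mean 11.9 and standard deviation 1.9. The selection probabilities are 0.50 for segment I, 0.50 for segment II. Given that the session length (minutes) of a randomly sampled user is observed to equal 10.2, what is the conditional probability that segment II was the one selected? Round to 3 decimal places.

Likelihoods f(10.2 | ·): I: 0.18762; II: 0.140708.
Posterior ∝ prior × likelihood. Numerator for II: 0.5·0.140708 = 0.0703539.
Normalizing constant: 0.5·0.18762 + 0.5·0.140708 = 0.164164.
P(II | observation) = 0.0703539 / 0.164164 = 0.428559.

0.429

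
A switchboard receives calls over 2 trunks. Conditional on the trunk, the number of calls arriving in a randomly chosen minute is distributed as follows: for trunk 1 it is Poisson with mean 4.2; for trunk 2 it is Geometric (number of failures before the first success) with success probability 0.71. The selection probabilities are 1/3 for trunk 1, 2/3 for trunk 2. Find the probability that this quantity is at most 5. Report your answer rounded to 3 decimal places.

Conditional on each trunk, P(X ≤ 5): 1: 0.753143; 2: 0.999405.
By total probability, P(X ≤ 5) = 0.333333·0.753143 + 0.666667·0.999405 = 0.917318.

0.917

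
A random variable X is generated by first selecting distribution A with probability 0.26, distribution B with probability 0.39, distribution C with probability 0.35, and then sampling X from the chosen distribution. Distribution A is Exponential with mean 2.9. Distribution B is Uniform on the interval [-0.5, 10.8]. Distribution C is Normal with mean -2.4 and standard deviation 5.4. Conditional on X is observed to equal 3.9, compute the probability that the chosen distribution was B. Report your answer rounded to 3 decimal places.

Likelihoods f(3.9 | ·): A: 0.0898568; B: 0.0884956; C: 0.0374072.
Posterior ∝ prior × likelihood. Numerator for B: 0.39·0.0884956 = 0.0345133.
Normalizing constant: 0.26·0.0898568 + 0.39·0.0884956 + 0.35·0.0374072 = 0.0709685.
P(B | observation) = 0.0345133 / 0.0709685 = 0.486318.

0.486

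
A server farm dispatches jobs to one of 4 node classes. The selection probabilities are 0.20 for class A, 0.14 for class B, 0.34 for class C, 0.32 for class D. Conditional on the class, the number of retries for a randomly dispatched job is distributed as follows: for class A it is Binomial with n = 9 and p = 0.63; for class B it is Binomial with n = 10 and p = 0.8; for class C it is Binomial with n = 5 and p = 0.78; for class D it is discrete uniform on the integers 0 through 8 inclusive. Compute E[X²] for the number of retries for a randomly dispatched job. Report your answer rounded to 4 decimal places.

28.7498

For each component E[X²] = Var + (mean)², giving A: 34.2468; B: 65.6; C: 16.068; D: 22.6667.
Overall E[X²] = 0.2·34.2468 + 0.14·65.6 + 0.34·16.068 + 0.32·22.6667 = 28.7498.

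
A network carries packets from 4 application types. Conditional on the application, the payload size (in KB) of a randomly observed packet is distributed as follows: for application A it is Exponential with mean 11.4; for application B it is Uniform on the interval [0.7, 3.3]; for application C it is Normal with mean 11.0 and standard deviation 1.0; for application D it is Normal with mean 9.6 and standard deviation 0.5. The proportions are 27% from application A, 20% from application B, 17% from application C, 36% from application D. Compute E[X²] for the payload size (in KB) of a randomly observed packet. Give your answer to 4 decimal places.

For each component E[X²] = Var + (mean)², giving A: 259.92; B: 4.56333; C: 122; D: 92.41.
Overall E[X²] = 0.27·259.92 + 0.2·4.56333 + 0.17·122 + 0.36·92.41 = 125.099.

125.0987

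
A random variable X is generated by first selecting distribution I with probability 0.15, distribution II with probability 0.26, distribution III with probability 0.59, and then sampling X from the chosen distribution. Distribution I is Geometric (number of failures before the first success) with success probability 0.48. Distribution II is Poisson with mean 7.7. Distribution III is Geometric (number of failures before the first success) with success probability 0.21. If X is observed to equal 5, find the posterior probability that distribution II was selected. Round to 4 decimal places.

Likelihoods P(X=5 | ·): I: 0.0182498; II: 0.102142; III: 0.0646182.
Posterior ∝ prior × likelihood. Numerator for II: 0.26·0.102142 = 0.026557.
Normalizing constant: 0.15·0.0182498 + 0.26·0.102142 + 0.59·0.0646182 = 0.0674191.
P(II | observation) = 0.026557 / 0.0674191 = 0.393908.

0.3939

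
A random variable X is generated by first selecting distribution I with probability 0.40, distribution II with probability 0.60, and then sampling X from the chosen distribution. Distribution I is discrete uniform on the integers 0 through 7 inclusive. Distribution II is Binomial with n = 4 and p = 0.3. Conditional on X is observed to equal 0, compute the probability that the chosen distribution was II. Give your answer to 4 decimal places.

Likelihoods P(X=0 | ·): I: 0.125; II: 0.2401.
Posterior ∝ prior × likelihood. Numerator for II: 0.6·0.2401 = 0.14406.
Normalizing constant: 0.4·0.125 + 0.6·0.2401 = 0.19406.
P(II | observation) = 0.14406 / 0.19406 = 0.742348.

0.7423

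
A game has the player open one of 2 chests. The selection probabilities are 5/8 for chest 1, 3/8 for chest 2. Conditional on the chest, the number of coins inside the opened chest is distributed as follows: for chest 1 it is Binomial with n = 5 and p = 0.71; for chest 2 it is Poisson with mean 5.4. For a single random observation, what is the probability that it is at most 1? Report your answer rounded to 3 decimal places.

Conditional on each chest, P(X ≤ 1): 1: 0.0271596; 2: 0.0289061.
By total probability, P(X ≤ 1) = 0.625·0.0271596 + 0.375·0.0289061 = 0.0278145.

0.028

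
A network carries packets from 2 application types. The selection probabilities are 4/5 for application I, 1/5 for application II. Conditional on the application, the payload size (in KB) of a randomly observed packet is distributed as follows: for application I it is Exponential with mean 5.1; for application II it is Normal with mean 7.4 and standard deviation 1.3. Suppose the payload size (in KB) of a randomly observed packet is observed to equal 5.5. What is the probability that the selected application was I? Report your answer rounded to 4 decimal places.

0.7167

Likelihoods f(5.5 | ·): I: 0.0666919; II: 0.105468.
Posterior ∝ prior × likelihood. Numerator for I: 0.8·0.0666919 = 0.0533535.
Normalizing constant: 0.8·0.0666919 + 0.2·0.105468 = 0.0744471.
P(I | observation) = 0.0533535 / 0.0744471 = 0.716664.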